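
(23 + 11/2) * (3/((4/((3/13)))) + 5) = 15333/104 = 147.43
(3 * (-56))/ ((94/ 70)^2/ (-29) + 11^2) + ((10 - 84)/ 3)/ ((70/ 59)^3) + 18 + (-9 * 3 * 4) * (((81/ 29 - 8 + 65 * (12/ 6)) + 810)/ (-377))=1629050373537603739/ 6041724986251500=269.63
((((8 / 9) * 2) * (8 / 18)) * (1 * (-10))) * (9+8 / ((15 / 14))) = -130.11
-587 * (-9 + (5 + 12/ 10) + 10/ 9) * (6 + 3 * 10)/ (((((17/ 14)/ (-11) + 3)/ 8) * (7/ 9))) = 282661632/ 2225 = 127038.94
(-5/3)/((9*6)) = -5/162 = -0.03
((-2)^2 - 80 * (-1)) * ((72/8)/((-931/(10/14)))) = -540/931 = -0.58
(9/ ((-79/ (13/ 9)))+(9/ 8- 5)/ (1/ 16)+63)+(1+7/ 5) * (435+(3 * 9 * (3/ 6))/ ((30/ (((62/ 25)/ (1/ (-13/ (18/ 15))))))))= 10031217/ 9875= 1015.82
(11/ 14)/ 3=11/ 42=0.26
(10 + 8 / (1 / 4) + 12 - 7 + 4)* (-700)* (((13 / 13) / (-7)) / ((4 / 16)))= 20400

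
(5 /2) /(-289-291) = -1 /232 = -0.00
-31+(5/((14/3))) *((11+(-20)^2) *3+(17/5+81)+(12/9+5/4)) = 77463/56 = 1383.27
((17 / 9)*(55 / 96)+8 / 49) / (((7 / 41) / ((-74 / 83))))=-79986859 / 12298608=-6.50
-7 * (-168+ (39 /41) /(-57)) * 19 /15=183239 /123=1489.75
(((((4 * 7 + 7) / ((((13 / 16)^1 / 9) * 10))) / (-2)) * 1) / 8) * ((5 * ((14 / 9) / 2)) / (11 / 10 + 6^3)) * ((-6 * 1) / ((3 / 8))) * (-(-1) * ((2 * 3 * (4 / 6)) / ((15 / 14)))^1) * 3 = 219520 / 28223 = 7.78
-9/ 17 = -0.53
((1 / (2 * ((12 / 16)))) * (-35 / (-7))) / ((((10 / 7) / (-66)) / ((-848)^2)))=-110742016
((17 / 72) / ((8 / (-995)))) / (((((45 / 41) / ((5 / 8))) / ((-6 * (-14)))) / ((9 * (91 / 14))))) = -63109865 / 768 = -82174.30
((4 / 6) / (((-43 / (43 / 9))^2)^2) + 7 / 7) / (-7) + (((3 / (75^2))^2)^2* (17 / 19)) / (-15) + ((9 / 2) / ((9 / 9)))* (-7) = -126397618865966816153 / 3994505310058593750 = -31.64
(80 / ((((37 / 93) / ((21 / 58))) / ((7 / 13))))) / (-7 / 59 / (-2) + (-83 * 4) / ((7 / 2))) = -150563280 / 364082849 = -0.41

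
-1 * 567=-567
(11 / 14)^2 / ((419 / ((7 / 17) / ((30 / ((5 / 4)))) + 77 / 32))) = 68365 / 19146624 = 0.00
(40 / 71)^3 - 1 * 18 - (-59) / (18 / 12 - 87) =-1132939556 / 61202781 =-18.51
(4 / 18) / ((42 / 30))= 10 / 63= 0.16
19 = 19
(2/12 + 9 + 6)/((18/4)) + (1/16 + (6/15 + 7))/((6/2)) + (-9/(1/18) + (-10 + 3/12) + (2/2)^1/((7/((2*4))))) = -2491009/15120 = -164.75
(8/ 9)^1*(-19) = -152/ 9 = -16.89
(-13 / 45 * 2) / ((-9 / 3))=26 / 135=0.19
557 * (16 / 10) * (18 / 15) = 26736 / 25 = 1069.44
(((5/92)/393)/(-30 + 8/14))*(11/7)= -55/7448136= -0.00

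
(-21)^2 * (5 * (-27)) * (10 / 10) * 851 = -50664285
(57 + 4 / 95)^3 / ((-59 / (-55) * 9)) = 1750451725649 / 91053225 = 19224.49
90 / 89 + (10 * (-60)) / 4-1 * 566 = -63634 / 89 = -714.99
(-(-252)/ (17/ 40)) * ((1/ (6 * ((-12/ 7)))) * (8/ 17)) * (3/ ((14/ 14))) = -23520/ 289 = -81.38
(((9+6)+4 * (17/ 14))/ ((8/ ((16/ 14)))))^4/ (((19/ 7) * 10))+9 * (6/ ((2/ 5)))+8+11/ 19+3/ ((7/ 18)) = 24046632821/ 156473170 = 153.68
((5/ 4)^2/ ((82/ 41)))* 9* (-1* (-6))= 675/ 16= 42.19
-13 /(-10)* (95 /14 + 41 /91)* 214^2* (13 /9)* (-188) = -12283815284 /105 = -116988716.99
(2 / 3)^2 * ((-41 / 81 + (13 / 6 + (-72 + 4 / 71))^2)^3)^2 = 252724008574963741303843146740239215329786314622991266273401 / 42712280895646771472383944171226407936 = 5916893298028514557827.82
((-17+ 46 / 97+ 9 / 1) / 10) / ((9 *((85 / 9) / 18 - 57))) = 0.00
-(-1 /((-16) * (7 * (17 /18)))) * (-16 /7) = 18 /833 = 0.02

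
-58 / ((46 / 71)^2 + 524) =-146189 / 1321800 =-0.11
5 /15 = 1 /3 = 0.33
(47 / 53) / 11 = 47 / 583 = 0.08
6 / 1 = 6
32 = 32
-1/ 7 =-0.14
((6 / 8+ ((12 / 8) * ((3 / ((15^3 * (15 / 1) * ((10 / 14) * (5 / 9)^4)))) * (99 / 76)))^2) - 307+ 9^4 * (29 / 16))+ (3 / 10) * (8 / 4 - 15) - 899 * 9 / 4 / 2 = 931609811656591196309 / 88134765625000000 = 10570.29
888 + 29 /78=69293 /78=888.37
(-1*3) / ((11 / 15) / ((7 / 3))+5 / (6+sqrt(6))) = -28980 / 11471 - 3675*sqrt(6) / 11471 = -3.31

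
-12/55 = -0.22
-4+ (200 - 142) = 54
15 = 15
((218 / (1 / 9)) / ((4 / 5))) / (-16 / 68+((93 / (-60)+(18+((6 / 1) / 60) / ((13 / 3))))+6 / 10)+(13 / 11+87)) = 119240550 / 5106053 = 23.35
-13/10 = -1.30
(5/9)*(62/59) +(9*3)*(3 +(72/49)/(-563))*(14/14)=1194064163/14648697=81.51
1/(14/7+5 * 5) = 1/27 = 0.04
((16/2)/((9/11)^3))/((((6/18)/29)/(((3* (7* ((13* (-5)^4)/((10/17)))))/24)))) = 7464081625/486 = 15358192.64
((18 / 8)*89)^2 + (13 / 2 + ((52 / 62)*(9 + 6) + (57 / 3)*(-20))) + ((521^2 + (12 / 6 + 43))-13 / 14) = 1080570473 / 3472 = 311224.21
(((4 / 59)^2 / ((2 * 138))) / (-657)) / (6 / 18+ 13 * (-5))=2 / 5102334927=0.00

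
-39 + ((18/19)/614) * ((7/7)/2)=-454965/11666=-39.00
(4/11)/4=1/11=0.09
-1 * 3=-3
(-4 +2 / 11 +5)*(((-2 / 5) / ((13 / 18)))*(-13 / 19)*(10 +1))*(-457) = -213876 / 95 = -2251.33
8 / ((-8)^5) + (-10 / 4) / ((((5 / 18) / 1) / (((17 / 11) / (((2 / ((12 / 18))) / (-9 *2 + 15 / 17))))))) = 79.36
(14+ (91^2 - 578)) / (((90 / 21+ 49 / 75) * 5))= 810285 / 2593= 312.49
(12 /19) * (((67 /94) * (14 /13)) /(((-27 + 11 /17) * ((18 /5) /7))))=-39865 /1114464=-0.04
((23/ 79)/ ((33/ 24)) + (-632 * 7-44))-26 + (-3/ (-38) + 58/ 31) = -4598214063/ 1023682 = -4491.84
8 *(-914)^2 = 6683168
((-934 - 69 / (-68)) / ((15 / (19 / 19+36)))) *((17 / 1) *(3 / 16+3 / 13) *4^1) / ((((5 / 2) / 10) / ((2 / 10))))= -68074339 / 1300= -52364.88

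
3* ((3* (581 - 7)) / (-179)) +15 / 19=-95469 / 3401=-28.07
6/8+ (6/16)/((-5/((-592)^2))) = -525681/20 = -26284.05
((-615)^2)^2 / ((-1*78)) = -47684716875 / 26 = -1834027572.12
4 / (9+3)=1 / 3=0.33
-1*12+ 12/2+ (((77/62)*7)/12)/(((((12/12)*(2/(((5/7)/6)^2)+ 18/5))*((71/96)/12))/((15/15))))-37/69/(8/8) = -197043451/30525669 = -6.46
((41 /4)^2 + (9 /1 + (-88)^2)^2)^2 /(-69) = -924955031904930625 /17664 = -52363849179400.51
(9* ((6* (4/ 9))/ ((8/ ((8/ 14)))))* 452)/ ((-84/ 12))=-110.69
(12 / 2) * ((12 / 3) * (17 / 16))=51 / 2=25.50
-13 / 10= -1.30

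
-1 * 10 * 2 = -20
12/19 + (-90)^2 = 153912/19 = 8100.63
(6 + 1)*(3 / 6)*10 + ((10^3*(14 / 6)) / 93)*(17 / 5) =33565 / 279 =120.30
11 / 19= 0.58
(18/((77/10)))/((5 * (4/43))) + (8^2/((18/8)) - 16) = 12107/693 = 17.47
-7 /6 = -1.17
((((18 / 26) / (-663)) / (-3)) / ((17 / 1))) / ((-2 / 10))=-5 / 48841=-0.00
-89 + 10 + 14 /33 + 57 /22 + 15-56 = -7721 /66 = -116.98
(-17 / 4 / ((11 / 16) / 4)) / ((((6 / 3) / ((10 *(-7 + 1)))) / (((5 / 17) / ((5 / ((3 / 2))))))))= 720 / 11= 65.45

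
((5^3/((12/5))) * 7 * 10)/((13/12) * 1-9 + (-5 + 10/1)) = -1250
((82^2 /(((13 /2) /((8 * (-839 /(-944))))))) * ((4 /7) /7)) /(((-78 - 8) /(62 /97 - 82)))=89044425824 /156758693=568.04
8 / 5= 1.60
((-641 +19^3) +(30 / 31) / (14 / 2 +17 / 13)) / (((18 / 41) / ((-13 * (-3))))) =552376.01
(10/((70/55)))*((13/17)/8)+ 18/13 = 2.14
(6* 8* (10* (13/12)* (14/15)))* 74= 107744/3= 35914.67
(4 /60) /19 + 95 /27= 9034 /2565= 3.52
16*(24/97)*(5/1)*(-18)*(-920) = 31795200/97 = 327785.57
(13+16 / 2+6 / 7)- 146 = -869 / 7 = -124.14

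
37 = 37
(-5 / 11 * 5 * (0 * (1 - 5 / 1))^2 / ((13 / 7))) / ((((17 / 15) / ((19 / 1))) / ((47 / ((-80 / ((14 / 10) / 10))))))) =0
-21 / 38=-0.55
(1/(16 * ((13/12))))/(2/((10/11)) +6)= 15/2132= 0.01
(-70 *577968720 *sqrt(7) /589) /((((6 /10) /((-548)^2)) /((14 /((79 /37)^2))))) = -388100073689557376000 *sqrt(7) /3675949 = -279333657455098.17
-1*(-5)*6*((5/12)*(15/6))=125/4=31.25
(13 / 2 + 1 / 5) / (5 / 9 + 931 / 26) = 117 / 635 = 0.18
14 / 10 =7 / 5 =1.40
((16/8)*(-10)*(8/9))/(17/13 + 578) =-2080/67779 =-0.03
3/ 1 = 3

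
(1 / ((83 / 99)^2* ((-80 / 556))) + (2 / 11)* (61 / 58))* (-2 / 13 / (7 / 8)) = 131132788 / 76915685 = 1.70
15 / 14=1.07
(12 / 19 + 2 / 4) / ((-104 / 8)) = -43 / 494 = -0.09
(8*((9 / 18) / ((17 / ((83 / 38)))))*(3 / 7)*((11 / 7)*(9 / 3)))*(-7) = -16434 / 2261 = -7.27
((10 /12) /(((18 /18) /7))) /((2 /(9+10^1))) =665 /12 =55.42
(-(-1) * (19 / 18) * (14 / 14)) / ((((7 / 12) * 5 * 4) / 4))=38 / 105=0.36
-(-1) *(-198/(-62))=99/31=3.19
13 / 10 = 1.30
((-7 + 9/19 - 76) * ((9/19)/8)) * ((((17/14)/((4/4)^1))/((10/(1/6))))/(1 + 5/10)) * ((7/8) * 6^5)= -809676/1805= -448.57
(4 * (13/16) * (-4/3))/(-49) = 13/147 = 0.09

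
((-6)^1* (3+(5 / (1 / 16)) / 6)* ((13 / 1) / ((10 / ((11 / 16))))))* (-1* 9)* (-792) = -6243237 / 10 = -624323.70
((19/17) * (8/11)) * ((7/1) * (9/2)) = 4788/187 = 25.60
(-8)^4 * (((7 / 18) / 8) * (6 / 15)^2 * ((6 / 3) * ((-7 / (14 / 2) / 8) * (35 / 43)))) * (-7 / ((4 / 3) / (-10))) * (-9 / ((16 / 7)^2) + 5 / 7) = 88543 / 258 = 343.19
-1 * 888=-888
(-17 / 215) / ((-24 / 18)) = 51 / 860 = 0.06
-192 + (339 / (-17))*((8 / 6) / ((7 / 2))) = -23752 / 119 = -199.60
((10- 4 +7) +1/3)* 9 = 120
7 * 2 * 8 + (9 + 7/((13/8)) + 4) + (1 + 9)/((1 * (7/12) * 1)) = 13327/91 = 146.45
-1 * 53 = -53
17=17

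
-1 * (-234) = 234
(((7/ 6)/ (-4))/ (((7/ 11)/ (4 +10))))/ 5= -77/ 60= -1.28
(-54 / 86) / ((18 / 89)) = -267 / 86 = -3.10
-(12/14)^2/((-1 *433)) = 36/21217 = 0.00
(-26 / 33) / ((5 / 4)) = -104 / 165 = -0.63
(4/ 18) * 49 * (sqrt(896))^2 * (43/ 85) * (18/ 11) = 7551488/ 935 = 8076.46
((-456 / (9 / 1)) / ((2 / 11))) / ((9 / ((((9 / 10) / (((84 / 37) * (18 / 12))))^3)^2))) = -536236819481 / 50824368000000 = -0.01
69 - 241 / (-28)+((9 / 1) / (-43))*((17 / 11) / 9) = 1027353 / 13244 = 77.57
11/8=1.38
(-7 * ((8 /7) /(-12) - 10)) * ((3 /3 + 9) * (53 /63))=112360 /189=594.50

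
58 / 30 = 29 / 15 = 1.93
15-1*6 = 9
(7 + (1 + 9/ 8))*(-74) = -2701/ 4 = -675.25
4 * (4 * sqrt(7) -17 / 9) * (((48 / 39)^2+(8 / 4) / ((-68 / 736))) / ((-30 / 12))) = -30848 / 507+370176 * sqrt(7) / 2873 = 280.05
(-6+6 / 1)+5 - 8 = -3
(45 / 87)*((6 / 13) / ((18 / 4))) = 20 / 377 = 0.05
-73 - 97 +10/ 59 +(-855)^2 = 43120455/ 59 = 730855.17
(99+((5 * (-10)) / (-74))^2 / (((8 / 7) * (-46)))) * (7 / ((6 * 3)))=349097231 / 9068256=38.50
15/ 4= 3.75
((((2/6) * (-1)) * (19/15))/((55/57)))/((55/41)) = -14801/45375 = -0.33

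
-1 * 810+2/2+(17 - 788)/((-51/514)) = 118345/17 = 6961.47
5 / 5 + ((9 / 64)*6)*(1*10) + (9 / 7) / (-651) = 229321 / 24304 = 9.44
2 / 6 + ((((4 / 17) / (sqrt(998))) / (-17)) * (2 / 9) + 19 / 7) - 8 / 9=136 / 63 - 4 * sqrt(998) / 1297899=2.16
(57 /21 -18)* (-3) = 321 /7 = 45.86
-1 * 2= -2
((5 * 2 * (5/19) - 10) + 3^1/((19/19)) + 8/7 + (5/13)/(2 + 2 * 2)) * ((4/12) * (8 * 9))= -131188/1729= -75.88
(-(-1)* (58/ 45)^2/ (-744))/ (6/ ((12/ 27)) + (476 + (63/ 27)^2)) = -841/ 186420825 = -0.00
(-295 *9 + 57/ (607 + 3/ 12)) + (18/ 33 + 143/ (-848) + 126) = -2528.53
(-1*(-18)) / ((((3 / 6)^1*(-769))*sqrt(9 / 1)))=-12 / 769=-0.02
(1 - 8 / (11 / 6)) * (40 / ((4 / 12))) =-4440 / 11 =-403.64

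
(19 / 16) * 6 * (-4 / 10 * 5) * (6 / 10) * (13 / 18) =-247 / 40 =-6.18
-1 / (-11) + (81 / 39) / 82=1363 / 11726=0.12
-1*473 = -473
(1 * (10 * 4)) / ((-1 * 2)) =-20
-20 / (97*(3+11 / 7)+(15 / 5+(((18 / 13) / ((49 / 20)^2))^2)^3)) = -3698904047435201576513905636 / 82564850350206793132899679375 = -0.04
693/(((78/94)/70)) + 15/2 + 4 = 1520279/26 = 58472.27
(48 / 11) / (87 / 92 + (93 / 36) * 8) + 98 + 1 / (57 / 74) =99.50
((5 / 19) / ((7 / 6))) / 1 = 30 / 133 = 0.23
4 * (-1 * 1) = -4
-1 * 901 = -901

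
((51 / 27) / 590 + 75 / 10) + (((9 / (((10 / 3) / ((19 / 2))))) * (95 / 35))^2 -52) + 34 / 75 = 49988742011 / 10407600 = 4803.10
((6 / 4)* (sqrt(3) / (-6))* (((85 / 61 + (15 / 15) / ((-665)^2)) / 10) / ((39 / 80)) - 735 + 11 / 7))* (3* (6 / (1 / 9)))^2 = 1686844509714594* sqrt(3) / 350684425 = 8331423.32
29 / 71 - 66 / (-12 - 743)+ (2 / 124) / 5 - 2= -4988277 / 3323510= -1.50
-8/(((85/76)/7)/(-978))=4162368/85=48969.04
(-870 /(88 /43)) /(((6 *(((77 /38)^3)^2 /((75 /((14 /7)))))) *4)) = -21999830102625 /2292646180979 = -9.60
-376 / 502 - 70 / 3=-18134 / 753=-24.08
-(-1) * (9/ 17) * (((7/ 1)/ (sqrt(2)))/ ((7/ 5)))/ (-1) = -1.87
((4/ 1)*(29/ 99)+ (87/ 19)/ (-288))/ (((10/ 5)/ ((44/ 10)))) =2.54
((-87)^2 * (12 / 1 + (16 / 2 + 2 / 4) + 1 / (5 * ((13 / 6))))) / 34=20262213 / 4420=4584.21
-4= -4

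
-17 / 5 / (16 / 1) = -17 / 80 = -0.21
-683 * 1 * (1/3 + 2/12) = -683/2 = -341.50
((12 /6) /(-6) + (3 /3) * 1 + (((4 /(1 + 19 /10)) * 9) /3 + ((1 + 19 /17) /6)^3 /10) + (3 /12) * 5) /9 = 51796039 /76937580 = 0.67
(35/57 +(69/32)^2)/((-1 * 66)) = -307217/3852288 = -0.08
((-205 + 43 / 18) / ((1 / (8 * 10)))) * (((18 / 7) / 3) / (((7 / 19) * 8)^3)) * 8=-17867695 / 4116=-4341.03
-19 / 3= -6.33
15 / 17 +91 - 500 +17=-6649 / 17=-391.12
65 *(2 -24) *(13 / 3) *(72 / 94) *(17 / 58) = -1896180 / 1363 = -1391.18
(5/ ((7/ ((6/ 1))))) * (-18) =-540/ 7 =-77.14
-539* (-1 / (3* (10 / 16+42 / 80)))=10780 / 69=156.23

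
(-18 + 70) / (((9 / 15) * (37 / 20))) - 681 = -70391 / 111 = -634.15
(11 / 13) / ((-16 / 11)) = -121 / 208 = -0.58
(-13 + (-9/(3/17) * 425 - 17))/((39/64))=-463040/13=-35618.46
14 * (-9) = -126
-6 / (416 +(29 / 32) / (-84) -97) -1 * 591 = -506764941 / 857443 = -591.02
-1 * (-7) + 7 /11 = 84 /11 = 7.64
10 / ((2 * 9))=5 / 9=0.56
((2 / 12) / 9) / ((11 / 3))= 1 / 198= 0.01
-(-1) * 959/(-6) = -959/6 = -159.83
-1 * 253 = -253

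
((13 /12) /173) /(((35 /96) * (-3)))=-104 /18165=-0.01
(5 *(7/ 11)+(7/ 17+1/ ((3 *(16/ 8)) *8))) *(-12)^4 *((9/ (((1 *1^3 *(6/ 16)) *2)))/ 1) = 168184512/ 187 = 899382.42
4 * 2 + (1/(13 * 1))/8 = 833/104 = 8.01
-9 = -9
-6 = -6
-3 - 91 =-94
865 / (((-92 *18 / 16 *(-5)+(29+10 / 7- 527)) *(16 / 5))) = 12.92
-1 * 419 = -419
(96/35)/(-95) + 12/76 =0.13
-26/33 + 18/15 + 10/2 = 893/165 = 5.41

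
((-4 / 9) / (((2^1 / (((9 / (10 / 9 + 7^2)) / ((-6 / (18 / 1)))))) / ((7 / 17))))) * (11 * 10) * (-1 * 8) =-30240 / 697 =-43.39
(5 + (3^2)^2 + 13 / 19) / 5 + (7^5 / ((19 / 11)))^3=31595021849265232 / 34295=921271959447.89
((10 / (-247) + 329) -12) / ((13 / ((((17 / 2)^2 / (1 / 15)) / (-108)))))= -113127605 / 462384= -244.66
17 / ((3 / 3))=17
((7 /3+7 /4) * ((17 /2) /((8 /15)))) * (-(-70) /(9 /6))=145775 /48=3036.98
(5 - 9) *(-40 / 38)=80 / 19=4.21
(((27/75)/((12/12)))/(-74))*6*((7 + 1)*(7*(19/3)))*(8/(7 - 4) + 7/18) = -5852/185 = -31.63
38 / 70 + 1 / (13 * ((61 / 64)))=17307 / 27755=0.62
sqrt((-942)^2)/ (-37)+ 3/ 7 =-6483/ 259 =-25.03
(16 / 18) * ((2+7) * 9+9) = 80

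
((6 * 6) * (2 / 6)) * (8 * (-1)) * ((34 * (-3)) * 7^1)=68544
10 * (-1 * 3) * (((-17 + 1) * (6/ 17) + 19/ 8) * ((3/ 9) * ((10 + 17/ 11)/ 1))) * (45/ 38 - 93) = -985904175/ 28424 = -34685.62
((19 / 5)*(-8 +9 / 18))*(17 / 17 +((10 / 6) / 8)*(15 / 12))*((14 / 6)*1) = -83.82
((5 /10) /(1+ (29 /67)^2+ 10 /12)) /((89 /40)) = 107736 /968765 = 0.11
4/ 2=2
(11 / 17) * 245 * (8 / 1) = 1268.24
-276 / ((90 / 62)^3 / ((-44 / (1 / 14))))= 1688315552 / 30375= 55582.41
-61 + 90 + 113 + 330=472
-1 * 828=-828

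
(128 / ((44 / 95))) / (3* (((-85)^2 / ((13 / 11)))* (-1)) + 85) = -988 / 65263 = -0.02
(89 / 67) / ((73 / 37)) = 3293 / 4891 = 0.67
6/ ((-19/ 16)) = -96/ 19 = -5.05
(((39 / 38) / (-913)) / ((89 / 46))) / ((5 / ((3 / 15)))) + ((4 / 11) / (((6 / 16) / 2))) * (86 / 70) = 1931238443 / 810538575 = 2.38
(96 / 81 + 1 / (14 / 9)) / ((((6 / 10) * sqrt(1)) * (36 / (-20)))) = -17275 / 10206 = -1.69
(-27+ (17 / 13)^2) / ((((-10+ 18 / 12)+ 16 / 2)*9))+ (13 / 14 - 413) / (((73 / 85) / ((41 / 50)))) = -6028569793 / 15544620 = -387.82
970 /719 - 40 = -27790 /719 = -38.65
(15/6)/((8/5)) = 25/16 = 1.56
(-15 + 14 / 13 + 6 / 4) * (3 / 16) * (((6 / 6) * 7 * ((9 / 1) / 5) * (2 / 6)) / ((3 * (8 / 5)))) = -6783 / 3328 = -2.04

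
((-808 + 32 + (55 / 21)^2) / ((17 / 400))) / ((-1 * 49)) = 135676400 / 367353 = 369.34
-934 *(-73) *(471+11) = 32863724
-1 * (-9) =9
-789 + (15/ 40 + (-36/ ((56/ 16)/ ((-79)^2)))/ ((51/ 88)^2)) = -3105902563/ 16184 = -191911.92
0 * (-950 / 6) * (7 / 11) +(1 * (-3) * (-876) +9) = 2637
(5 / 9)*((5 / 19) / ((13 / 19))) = 25 / 117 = 0.21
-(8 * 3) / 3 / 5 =-8 / 5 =-1.60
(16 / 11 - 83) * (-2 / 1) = 1794 / 11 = 163.09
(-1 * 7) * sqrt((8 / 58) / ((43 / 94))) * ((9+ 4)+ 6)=-266 * sqrt(117218) / 1247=-73.03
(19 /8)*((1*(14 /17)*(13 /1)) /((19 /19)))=1729 /68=25.43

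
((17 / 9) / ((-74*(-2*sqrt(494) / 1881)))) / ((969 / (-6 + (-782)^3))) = -2630164757*sqrt(494) / 109668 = -533048.23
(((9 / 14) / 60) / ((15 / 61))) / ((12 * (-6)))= -61 / 100800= -0.00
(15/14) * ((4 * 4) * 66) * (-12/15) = -6336/7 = -905.14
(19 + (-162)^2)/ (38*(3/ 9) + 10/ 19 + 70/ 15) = 1496991/ 1018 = 1470.52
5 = 5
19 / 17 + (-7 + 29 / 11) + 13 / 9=-3032 / 1683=-1.80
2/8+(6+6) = 49/4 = 12.25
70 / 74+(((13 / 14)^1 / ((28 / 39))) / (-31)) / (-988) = 32325763 / 34171424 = 0.95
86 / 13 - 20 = -174 / 13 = -13.38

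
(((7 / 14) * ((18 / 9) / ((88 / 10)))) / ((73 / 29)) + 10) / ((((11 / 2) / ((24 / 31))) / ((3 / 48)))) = 96795 / 1095292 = 0.09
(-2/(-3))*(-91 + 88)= -2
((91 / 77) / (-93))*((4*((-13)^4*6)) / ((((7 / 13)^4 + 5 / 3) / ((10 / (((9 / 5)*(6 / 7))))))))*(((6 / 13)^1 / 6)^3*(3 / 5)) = -168938315 / 19182273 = -8.81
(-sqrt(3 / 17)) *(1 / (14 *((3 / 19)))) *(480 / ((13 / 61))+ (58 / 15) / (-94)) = -392198437 *sqrt(51) / 6543810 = -428.02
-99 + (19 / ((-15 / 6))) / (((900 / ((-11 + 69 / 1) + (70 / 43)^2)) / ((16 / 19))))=-206829511 / 2080125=-99.43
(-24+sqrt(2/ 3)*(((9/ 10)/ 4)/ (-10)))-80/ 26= -352/ 13-3*sqrt(6)/ 400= -27.10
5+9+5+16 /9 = 187 /9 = 20.78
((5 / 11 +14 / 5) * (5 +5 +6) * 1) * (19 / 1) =54416 / 55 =989.38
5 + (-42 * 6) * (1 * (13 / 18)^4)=-185347 / 2916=-63.56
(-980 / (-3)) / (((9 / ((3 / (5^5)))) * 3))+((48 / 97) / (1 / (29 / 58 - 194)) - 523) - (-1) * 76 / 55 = -11115937243 / 18005625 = -617.36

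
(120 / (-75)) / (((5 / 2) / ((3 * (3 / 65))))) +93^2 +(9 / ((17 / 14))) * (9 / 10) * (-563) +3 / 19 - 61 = 2536473188 / 524875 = 4832.53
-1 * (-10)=10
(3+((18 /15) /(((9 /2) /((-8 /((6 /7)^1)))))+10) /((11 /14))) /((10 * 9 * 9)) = 6217 /400950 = 0.02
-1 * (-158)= 158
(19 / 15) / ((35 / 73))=1387 / 525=2.64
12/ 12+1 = 2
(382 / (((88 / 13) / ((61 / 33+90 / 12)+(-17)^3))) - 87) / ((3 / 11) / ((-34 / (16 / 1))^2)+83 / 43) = -9989484350177 / 71837832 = -139056.04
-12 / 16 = -0.75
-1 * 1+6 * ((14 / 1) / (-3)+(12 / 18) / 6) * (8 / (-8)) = 79 / 3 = 26.33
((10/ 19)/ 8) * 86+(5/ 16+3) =8.97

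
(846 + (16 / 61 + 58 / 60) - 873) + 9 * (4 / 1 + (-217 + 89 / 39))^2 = 123582038711 / 309270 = 399592.71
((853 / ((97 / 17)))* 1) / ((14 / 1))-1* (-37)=64747 / 1358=47.68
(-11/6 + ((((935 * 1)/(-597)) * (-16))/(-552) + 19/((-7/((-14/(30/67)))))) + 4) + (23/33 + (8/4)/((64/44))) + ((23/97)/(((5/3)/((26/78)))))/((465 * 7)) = 169886895040349/1907557205400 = 89.06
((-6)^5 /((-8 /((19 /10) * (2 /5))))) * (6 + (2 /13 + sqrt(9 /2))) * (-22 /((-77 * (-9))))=-65664 /455 - 6156 * sqrt(2) /175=-194.06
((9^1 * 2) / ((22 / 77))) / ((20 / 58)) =1827 / 10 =182.70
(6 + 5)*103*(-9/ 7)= -10197/ 7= -1456.71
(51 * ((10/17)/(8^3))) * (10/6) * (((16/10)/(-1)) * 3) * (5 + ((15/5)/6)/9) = -455/192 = -2.37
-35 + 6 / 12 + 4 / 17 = -1165 / 34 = -34.26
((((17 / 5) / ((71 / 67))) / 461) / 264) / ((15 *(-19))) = -1139 / 12313402200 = -0.00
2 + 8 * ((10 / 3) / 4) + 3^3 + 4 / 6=109 / 3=36.33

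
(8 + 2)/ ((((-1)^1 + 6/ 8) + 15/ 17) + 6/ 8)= 340/ 47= 7.23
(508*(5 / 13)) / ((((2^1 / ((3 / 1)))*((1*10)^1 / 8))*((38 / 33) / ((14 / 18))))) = 39116 / 247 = 158.36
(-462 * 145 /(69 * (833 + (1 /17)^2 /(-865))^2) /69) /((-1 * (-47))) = -697728765012125 /1617196110371798771712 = -0.00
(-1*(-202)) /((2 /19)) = 1919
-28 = -28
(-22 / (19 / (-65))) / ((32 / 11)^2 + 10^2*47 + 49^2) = 34606 / 3268931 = 0.01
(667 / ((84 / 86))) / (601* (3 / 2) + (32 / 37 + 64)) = 1061197 / 1501731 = 0.71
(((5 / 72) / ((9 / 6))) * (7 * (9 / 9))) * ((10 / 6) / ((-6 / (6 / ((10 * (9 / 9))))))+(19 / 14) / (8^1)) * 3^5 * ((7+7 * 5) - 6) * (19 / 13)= 2565 / 208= 12.33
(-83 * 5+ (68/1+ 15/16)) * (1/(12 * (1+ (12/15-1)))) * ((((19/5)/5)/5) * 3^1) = -105203/6400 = -16.44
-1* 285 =-285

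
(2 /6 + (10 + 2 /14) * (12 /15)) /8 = 887 /840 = 1.06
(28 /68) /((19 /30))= 210 /323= 0.65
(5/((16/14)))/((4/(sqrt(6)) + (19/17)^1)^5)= -1349591125863985515/22431039566377192 + 275611354247622015 * sqrt(6)/11215519783188596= 0.03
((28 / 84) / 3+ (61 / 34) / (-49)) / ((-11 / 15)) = -5585 / 54978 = -0.10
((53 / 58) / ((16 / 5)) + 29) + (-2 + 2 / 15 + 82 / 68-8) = 4880647 / 236640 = 20.62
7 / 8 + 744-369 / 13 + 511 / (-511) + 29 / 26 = 74527 / 104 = 716.61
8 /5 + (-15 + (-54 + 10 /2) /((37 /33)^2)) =-358528 /6845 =-52.38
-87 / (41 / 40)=-3480 / 41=-84.88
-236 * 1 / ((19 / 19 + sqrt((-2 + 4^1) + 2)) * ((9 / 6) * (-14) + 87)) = -118 / 99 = -1.19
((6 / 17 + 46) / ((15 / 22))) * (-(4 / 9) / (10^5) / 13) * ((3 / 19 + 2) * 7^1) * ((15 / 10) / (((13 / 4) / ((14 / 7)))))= -2487716 / 7676296875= -0.00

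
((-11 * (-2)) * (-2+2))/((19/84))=0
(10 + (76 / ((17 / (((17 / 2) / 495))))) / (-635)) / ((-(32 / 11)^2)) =-8643833 / 7315200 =-1.18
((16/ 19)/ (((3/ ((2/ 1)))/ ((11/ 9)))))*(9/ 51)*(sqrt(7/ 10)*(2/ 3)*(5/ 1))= 352*sqrt(70)/ 8721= 0.34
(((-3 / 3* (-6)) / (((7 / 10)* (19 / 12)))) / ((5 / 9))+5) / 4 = 1961 / 532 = 3.69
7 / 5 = 1.40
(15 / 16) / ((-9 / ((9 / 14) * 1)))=-15 / 224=-0.07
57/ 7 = 8.14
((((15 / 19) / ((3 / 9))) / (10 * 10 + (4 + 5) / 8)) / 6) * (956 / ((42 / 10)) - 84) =60320 / 107597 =0.56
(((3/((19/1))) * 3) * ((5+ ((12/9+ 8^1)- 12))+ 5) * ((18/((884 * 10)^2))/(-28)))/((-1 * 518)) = 297/5383762966400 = 0.00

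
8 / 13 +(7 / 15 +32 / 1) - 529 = -96704 / 195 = -495.92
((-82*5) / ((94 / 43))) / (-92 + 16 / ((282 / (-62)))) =26445 / 13468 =1.96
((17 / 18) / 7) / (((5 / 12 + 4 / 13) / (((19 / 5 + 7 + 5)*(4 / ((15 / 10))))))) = 279344 / 35595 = 7.85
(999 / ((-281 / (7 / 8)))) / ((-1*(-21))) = -333 / 2248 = -0.15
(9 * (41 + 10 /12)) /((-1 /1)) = -753 /2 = -376.50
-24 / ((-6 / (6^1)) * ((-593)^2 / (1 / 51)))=8 / 5978033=0.00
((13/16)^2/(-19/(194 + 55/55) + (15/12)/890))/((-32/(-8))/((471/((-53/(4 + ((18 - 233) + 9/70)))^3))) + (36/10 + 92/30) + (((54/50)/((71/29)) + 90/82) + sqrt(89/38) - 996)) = 35646118500608325209061879908398890748887121875 * sqrt(3382)/192262485467372752130730058274480949646678742570995552 + 334504881755205741705502044858256534617883767437625/48065621366843188032682514568620237411669685642748888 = 0.01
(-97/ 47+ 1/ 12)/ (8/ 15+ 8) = -5585/ 24064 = -0.23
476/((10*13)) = 3.66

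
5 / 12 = 0.42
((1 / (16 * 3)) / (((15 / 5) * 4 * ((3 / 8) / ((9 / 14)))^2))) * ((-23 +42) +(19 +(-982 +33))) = -4.65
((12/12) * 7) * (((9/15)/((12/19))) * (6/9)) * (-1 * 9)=-399/10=-39.90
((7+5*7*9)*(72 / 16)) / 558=161 / 62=2.60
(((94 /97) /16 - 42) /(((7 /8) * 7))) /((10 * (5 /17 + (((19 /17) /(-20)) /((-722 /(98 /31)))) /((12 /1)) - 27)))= 7820954040 /305035139423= 0.03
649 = 649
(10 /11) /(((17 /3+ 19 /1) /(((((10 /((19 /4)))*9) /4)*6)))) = 8100 /7733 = 1.05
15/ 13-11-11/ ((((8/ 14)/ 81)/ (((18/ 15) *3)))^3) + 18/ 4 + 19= -19002587387461/ 13000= -1461737491.34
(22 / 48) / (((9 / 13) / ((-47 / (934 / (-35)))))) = 235235 / 201744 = 1.17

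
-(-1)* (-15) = -15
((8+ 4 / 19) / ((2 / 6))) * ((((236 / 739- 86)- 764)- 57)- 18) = -319802652 / 14041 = -22776.34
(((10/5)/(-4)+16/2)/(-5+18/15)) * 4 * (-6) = 47.37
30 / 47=0.64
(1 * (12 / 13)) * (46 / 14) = 276 / 91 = 3.03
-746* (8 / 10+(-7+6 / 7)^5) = 548291340302 / 84035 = 6524559.29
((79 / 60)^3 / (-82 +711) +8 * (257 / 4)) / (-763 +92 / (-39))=-907849657507 / 1351801512000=-0.67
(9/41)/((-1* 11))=-9/451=-0.02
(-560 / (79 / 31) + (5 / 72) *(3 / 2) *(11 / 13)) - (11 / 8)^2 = -221.55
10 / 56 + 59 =1657 / 28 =59.18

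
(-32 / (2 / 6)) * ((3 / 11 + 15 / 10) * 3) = -5616 / 11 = -510.55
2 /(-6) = -1 /3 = -0.33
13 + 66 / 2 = 46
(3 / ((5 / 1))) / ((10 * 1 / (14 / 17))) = 21 / 425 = 0.05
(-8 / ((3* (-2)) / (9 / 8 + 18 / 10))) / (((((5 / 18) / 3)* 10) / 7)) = 7371 / 250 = 29.48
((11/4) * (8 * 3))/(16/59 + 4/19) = 12331/90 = 137.01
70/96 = 35/48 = 0.73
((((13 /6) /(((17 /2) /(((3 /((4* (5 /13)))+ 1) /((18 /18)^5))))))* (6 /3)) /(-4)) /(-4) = 767 /8160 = 0.09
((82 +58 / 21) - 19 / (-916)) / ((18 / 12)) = 1630879 / 28854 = 56.52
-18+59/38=-625/38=-16.45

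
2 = 2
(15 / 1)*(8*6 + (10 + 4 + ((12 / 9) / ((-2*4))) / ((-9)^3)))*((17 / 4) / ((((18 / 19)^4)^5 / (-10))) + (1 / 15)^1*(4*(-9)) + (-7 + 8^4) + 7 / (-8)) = 3683192.79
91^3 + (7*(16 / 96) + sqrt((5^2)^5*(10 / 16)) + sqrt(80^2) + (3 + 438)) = 3125*sqrt(10) / 4 + 4524559 / 6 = 756563.70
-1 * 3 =-3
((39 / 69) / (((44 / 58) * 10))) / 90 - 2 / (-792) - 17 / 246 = -409231 / 6223800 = -0.07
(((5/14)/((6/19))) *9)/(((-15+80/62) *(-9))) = 589/7140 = 0.08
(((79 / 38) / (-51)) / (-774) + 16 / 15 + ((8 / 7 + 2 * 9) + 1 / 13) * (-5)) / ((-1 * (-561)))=-64859982931 / 382885563060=-0.17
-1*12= -12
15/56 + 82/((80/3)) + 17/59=7498/2065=3.63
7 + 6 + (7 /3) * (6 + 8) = 137 /3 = 45.67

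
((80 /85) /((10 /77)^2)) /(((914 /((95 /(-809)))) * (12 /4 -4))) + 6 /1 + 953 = 30137380497 /31425605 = 959.01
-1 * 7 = -7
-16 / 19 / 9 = -16 / 171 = -0.09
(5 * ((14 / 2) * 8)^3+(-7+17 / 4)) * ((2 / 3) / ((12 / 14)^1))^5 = 59031377363 / 236196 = 249925.39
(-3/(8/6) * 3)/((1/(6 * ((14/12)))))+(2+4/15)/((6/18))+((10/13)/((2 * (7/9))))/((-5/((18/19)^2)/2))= -26693099/657020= -40.63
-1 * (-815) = 815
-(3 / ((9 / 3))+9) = -10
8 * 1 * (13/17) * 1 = 104/17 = 6.12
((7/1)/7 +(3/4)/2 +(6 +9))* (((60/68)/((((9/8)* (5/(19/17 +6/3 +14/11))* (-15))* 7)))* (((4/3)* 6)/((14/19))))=-1.17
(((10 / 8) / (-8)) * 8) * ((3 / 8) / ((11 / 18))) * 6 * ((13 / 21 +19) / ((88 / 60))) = -208575 / 3388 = -61.56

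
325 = 325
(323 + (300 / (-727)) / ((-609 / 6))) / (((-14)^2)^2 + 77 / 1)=0.01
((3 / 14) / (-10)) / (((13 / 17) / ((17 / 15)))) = -289 / 9100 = -0.03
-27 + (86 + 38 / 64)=1907 / 32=59.59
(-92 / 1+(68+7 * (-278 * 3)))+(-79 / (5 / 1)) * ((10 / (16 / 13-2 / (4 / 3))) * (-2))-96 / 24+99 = -48585 / 7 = -6940.71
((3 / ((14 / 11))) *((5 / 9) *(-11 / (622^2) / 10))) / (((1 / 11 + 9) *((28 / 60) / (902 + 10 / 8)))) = -4808903 / 6066341120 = -0.00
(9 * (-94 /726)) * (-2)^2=-564 /121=-4.66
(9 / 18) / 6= 1 / 12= 0.08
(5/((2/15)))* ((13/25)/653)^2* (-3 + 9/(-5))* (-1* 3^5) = 1478412/53301125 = 0.03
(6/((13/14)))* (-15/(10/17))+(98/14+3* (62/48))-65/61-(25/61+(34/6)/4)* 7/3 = -9090919/57096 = -159.22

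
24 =24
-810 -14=-824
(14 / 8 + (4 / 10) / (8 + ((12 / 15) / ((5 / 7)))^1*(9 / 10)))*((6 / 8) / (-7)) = -0.19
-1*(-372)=372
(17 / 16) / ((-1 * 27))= -17 / 432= -0.04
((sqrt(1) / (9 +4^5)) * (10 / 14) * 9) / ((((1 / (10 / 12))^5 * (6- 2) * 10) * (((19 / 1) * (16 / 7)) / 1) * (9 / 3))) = 3125 / 6511767552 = 0.00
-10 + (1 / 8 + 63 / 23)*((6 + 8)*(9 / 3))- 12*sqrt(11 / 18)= 10147 / 92- 2*sqrt(22)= 100.91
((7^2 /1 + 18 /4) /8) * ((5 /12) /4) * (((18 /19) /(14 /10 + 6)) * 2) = 8025 /44992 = 0.18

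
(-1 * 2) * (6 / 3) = -4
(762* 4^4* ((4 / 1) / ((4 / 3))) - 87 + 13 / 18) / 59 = 10532335 / 1062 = 9917.45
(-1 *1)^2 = 1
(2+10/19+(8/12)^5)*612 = 834496/513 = 1626.70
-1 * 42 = -42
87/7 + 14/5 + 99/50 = 6023/350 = 17.21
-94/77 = -1.22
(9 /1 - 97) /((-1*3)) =88 /3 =29.33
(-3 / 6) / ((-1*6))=1 / 12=0.08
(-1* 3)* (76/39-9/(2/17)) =5815/26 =223.65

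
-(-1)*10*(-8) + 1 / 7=-79.86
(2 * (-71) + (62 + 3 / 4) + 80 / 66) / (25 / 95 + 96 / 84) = -1370033 / 24684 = -55.50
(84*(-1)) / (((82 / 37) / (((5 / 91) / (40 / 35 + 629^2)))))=-518 / 98409389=-0.00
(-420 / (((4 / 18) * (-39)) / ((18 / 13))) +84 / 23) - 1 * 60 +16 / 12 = 140936 / 11661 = 12.09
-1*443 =-443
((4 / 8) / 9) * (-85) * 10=-47.22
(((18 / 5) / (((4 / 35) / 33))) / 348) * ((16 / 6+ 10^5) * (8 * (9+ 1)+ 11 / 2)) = 1481327001 / 58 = 25540120.71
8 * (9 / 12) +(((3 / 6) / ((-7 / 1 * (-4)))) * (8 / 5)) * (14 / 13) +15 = 21.03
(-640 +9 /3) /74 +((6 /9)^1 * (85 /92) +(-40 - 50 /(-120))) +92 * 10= 2969733 /3404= 872.42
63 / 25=2.52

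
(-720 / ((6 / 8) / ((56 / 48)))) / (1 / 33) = -36960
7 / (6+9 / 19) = 133 / 123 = 1.08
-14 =-14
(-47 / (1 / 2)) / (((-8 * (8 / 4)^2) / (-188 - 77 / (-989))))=-8735185 / 15824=-552.02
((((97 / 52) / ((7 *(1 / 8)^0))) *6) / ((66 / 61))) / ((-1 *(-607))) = 5917 / 2430428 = 0.00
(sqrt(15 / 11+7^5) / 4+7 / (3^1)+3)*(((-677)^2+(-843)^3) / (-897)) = 9577900448 / 2691+299309389*sqrt(508453) / 9867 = 25189438.84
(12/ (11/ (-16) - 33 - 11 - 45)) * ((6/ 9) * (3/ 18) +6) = -704/ 861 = -0.82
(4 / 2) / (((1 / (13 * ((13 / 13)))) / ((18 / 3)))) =156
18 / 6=3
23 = 23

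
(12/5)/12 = 1/5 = 0.20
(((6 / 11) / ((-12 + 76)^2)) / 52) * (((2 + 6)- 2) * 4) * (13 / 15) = 3 / 56320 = 0.00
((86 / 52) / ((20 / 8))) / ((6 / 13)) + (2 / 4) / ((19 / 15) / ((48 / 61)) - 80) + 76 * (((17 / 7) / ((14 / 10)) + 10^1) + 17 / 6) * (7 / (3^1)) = 13130103509 / 5079690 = 2584.82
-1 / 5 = -0.20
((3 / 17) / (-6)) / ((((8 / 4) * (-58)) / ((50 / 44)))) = 25 / 86768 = 0.00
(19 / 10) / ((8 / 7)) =133 / 80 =1.66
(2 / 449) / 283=0.00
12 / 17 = 0.71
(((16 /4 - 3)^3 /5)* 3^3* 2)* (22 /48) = 99 /20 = 4.95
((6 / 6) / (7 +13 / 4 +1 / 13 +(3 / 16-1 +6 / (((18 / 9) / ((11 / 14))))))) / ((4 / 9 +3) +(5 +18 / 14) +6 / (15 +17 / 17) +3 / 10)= 56448 / 6972769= 0.01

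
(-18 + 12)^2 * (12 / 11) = 432 / 11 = 39.27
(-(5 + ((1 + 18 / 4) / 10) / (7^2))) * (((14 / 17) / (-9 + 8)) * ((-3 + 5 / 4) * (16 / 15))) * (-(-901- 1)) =-2953148 / 425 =-6948.58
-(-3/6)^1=1/2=0.50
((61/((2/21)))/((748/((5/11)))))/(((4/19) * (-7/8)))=-17385/8228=-2.11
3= 3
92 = 92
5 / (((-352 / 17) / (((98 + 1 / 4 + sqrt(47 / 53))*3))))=-71.86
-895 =-895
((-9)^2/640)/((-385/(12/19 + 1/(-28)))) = -25677/131084800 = -0.00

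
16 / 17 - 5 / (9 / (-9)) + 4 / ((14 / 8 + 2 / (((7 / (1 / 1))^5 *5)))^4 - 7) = 3936261817144593496024181 / 516416567495562116113377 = 7.62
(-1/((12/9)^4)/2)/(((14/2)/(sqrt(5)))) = -81 * sqrt(5)/3584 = -0.05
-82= -82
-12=-12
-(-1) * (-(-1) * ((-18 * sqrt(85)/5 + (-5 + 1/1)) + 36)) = 32-18 * sqrt(85)/5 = -1.19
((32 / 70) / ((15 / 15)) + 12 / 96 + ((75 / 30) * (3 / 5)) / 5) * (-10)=-8.82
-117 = -117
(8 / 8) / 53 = 1 / 53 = 0.02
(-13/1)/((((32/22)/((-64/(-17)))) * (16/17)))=-143/4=-35.75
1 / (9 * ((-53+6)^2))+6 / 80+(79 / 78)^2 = 147950117 / 134395560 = 1.10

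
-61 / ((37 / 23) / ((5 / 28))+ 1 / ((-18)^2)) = -2272860 / 335779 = -6.77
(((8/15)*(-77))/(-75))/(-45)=-616/50625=-0.01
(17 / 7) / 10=17 / 70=0.24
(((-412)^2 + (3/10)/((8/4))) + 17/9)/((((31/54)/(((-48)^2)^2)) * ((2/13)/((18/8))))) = 22955805628534.92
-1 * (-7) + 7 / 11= 84 / 11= 7.64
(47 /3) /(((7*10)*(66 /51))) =799 /4620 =0.17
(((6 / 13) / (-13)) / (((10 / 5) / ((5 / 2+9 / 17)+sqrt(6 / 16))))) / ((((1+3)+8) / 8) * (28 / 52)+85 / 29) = -8961 / 622999-87 * sqrt(6) / 73294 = -0.02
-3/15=-1/5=-0.20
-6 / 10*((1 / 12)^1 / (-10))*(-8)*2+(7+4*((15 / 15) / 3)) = 619 / 75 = 8.25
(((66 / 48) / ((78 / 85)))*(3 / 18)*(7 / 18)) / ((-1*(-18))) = 6545 / 1213056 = 0.01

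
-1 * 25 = -25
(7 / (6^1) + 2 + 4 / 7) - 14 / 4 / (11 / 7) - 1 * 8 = -1499 / 231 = -6.49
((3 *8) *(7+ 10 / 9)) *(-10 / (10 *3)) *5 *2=-5840 / 9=-648.89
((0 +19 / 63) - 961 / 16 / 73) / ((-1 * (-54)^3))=-0.00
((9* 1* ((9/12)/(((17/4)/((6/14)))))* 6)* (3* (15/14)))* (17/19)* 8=87480/931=93.96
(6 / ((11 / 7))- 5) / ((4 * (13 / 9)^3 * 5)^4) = -282429536481 / 3154202293505120000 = -0.00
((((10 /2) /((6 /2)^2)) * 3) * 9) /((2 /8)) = 60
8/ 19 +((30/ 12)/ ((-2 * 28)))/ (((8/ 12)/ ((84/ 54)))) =0.32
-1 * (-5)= 5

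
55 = 55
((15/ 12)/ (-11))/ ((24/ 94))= -235/ 528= -0.45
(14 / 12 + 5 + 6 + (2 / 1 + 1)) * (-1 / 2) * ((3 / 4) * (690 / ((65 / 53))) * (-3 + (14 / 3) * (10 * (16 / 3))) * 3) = -18883529 / 8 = -2360441.12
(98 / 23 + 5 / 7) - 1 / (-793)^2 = 503707888 / 101244689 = 4.98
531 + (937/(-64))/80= 2717783/5120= 530.82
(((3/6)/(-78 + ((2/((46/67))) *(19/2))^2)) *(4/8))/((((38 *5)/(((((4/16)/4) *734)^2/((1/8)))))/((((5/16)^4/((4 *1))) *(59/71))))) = 525472297375/8235280473522176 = 0.00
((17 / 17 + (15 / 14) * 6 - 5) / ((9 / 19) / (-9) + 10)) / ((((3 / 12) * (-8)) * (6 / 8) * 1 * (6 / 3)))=-323 / 3969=-0.08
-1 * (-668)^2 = -446224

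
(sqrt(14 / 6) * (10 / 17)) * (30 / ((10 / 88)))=880 * sqrt(21) / 17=237.22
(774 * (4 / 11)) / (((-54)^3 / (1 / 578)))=-43 / 13904946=-0.00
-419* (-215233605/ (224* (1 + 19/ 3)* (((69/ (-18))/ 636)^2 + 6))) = 12311532369688113/ 1345523641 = 9149993.35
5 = 5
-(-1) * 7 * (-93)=-651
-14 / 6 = -7 / 3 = -2.33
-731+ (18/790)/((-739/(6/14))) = -1493677912/2043335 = -731.00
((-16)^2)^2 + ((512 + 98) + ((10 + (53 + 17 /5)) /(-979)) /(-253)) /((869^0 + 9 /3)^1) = 162701875161 /2476870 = 65688.50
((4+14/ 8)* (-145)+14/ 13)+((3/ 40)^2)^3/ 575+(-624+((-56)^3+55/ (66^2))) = -536732448972799061777/ 3031142400000000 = -177072.66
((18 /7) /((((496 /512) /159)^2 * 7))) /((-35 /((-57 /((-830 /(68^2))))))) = -61408628195328 /683967725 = -89782.93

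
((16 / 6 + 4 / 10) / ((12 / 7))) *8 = 644 / 45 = 14.31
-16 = -16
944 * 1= 944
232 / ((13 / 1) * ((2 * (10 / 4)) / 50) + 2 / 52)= 520 / 3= 173.33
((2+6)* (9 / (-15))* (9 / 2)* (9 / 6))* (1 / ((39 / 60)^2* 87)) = -4320 / 4901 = -0.88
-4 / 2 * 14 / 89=-28 / 89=-0.31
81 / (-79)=-81 / 79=-1.03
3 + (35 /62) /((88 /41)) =17803 /5456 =3.26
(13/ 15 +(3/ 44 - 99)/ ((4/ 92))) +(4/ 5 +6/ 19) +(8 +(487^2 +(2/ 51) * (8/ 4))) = 10015351129/ 42636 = 234903.63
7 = 7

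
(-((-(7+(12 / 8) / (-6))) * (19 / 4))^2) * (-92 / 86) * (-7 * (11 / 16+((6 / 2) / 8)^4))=-122746495473 / 22544384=-5444.66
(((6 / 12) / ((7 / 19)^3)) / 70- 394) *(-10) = 18913021 / 4802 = 3938.57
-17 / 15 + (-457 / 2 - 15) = -7339 / 30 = -244.63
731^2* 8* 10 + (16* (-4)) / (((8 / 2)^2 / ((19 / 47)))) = 2009197284 / 47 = 42748878.38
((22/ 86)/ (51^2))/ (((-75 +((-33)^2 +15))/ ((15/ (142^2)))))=55/ 773534372436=0.00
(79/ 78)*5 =395/ 78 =5.06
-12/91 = -0.13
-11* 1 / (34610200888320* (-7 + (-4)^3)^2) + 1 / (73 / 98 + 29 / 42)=25647093333669102319 / 36813174785062456320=0.70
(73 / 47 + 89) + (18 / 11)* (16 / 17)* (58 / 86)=34615040 / 377927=91.59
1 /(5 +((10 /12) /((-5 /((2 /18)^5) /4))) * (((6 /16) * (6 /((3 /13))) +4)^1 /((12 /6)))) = 708588 /3542885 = 0.20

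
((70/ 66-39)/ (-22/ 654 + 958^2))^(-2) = 10897901546977878169/ 18623515024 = 585168886.37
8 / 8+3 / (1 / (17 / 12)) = 21 / 4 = 5.25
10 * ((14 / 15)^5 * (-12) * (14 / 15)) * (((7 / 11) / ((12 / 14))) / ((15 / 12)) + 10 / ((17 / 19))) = -1988761284608 / 2130046875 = -933.67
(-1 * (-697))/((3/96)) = 22304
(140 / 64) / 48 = 35 / 768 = 0.05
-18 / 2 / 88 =-9 / 88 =-0.10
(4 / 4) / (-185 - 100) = -1 / 285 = -0.00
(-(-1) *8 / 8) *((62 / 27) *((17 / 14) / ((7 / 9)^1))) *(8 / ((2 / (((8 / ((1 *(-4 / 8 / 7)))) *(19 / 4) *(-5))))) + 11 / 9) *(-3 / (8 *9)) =-50471317 / 31752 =-1589.55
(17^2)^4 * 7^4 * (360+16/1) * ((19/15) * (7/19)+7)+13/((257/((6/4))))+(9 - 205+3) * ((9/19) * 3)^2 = 130875911557803375047683/2783310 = 47021679783352689.80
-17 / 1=-17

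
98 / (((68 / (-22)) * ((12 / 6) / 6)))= -95.12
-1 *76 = -76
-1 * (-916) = 916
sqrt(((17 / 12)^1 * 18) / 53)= sqrt(5406) / 106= 0.69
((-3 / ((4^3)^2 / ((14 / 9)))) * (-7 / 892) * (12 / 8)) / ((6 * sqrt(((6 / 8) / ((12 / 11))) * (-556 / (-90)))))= 49 * sqrt(15290) / 5586403328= 0.00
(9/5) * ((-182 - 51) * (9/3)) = -6291/5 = -1258.20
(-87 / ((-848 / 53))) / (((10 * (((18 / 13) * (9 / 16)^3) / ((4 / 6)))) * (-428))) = -12064 / 3510135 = -0.00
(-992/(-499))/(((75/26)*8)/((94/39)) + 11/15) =699360/3626233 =0.19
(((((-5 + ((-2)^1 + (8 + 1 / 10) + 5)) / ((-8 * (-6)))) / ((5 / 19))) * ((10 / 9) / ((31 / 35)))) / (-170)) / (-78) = 8113 / 177577920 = 0.00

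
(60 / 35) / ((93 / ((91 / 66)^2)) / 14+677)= 99372 / 39446213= 0.00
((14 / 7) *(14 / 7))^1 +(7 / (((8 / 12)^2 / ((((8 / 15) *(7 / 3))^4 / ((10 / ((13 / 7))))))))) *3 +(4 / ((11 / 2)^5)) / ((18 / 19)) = 3063060062356 / 122298103125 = 25.05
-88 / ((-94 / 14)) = 616 / 47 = 13.11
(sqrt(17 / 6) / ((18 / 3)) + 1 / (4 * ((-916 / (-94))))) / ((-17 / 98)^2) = 112847 / 132362 + 2401 * sqrt(102) / 2601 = 10.18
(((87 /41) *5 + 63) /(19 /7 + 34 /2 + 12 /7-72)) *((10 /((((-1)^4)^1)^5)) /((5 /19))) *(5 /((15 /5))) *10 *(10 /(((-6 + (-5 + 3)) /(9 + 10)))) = 158885125 /7257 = 21894.05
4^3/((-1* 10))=-32/5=-6.40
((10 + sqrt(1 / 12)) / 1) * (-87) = -870 - 29 * sqrt(3) / 2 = -895.11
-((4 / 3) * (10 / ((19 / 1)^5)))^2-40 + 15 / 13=-27865696141726345 / 717334752162717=-38.85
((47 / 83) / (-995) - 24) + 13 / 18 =-34603961 / 1486530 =-23.28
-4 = -4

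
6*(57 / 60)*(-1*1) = -57 / 10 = -5.70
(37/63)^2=1369/3969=0.34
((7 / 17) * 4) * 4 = 112 / 17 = 6.59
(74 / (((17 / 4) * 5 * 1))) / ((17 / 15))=888 / 289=3.07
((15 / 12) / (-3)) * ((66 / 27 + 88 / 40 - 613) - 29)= 28681 / 108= 265.56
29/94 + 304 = 28605/94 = 304.31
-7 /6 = -1.17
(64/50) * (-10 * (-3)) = 192/5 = 38.40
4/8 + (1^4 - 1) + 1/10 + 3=18/5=3.60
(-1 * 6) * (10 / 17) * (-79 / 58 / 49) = 2370 / 24157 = 0.10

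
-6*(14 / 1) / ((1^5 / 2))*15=-2520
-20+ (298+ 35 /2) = 591 /2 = 295.50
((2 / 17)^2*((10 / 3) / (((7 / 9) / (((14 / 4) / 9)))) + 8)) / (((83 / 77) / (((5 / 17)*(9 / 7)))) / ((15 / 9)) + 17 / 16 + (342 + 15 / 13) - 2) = 228800 / 588143033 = 0.00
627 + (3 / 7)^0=628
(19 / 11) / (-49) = -0.04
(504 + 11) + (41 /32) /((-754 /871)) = 953093 /1856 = 513.52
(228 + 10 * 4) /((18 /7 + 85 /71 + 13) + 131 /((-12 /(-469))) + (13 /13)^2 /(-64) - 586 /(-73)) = 1866875136 /35837712709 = 0.05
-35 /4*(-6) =105 /2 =52.50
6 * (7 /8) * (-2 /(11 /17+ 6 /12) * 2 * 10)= -183.08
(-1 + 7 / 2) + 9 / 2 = 7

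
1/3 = 0.33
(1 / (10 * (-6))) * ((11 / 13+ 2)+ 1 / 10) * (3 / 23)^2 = -1149 / 1375400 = -0.00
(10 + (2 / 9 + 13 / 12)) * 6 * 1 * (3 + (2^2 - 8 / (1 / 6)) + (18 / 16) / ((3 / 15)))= -115181 / 48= -2399.60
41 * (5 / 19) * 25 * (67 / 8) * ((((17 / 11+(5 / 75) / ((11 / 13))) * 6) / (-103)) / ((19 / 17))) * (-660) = 4693249500 / 37183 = 126220.30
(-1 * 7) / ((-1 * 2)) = 7 / 2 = 3.50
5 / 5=1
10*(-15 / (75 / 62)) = -124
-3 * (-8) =24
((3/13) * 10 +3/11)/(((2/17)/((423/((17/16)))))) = 1248696/143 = 8732.14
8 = 8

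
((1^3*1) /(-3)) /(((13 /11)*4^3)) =-11 /2496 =-0.00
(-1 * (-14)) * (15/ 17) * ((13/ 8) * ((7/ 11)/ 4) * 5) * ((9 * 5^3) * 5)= 268734375/ 2992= 89817.64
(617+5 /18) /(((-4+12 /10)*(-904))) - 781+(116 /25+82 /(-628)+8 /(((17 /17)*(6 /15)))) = -676195269329 /894146400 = -756.25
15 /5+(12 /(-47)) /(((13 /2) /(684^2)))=-11226711 /611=-18374.32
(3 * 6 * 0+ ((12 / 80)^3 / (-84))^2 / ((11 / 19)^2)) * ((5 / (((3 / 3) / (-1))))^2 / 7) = 29241 / 1699962880000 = 0.00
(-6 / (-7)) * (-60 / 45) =-8 / 7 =-1.14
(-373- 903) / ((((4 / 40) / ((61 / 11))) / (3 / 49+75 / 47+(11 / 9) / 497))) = -172798962680 / 1471617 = -117421.15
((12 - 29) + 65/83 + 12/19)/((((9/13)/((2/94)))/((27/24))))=-0.54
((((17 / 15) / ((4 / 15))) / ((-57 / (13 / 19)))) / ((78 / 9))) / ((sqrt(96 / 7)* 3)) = -17* sqrt(42) / 207936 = -0.00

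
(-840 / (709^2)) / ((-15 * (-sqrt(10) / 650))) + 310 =310 - 3640 * sqrt(10) / 502681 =309.98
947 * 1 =947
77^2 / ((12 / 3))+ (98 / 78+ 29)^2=2397.70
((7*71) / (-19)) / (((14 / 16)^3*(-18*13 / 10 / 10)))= 1817600 / 108927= 16.69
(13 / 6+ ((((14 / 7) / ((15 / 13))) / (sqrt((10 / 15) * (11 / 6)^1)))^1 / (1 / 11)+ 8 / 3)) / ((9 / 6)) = 29 / 9+ 52 * sqrt(11) / 15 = 14.72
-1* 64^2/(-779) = 4096/779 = 5.26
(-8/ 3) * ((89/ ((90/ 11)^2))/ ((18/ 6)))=-21538/ 18225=-1.18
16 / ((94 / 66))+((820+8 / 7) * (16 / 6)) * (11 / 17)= 7987408 / 5593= 1428.11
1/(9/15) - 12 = -31/3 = -10.33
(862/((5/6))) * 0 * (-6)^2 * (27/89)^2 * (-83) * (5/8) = 0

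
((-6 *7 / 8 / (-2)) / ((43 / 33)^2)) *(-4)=-22869 / 3698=-6.18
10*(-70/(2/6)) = -2100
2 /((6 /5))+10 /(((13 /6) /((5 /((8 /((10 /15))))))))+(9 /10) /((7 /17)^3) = 2204663 /133770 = 16.48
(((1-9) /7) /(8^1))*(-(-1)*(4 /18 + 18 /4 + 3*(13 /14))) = -473 /441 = -1.07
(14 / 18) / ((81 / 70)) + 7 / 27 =679 / 729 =0.93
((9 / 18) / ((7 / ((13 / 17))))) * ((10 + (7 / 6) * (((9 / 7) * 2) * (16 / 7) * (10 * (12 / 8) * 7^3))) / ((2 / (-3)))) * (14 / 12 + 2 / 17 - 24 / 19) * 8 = -18809570 / 38437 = -489.36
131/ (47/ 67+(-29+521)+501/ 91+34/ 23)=18370261/ 70071362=0.26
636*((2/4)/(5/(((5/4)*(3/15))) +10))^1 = 53/5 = 10.60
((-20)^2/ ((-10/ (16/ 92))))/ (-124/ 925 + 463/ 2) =-296000/ 9844621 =-0.03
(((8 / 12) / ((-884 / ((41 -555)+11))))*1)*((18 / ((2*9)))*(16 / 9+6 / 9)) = 5533 / 5967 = 0.93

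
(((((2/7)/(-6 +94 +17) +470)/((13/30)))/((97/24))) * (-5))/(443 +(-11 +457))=-82908480/54930421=-1.51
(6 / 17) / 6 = 1 / 17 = 0.06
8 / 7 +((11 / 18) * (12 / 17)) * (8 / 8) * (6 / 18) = 1378 / 1071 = 1.29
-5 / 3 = -1.67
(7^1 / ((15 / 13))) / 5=91 / 75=1.21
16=16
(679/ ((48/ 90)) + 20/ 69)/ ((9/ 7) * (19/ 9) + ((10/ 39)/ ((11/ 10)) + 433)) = 28145117/ 9635344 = 2.92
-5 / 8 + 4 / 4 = 3 / 8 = 0.38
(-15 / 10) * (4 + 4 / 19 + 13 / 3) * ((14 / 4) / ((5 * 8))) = -3409 / 3040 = -1.12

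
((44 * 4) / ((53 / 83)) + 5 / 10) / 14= 29269 / 1484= 19.72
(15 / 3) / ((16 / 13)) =65 / 16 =4.06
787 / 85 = 9.26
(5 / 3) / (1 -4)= -5 / 9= -0.56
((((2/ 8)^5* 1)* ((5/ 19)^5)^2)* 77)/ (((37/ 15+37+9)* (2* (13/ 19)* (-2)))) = -11279296875/ 12491658984281411584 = -0.00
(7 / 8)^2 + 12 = 817 / 64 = 12.77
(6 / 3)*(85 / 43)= 170 / 43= 3.95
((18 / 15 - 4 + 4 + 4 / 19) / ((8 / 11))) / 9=737 / 3420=0.22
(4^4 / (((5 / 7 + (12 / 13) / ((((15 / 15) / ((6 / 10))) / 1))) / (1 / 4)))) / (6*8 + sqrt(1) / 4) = 116480 / 111361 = 1.05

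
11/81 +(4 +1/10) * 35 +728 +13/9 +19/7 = 993151/1134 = 875.79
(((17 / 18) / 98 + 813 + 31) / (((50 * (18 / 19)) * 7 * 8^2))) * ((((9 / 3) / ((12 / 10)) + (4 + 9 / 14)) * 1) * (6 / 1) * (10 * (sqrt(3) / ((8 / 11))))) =1555830485 * sqrt(3) / 66382848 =40.59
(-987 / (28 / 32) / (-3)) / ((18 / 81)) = 1692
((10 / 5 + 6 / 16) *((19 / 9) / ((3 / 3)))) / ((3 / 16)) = 722 / 27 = 26.74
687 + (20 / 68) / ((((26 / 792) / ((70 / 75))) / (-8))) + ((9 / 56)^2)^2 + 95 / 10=1368397809661 / 2173423616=629.60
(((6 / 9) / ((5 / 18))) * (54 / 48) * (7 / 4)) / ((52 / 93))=8.45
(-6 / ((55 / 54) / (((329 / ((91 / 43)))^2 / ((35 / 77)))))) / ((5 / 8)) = -10586871072 / 21125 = -501153.66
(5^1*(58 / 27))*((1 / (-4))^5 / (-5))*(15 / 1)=0.03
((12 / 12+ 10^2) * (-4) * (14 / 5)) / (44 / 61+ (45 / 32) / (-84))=-309134336 / 192545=-1605.52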